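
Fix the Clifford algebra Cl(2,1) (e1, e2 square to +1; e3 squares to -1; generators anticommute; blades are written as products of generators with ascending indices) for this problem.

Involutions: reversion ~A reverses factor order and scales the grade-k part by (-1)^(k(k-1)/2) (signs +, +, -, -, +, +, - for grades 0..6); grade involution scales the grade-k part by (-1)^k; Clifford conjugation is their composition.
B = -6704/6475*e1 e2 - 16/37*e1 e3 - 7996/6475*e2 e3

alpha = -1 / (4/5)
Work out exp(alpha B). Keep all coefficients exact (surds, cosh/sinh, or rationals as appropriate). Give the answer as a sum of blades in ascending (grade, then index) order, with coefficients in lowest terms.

B^2 term by term: the squares give (-6704/6475)^2*(e1 e2)^2 + (-16/37)^2*(e1 e3)^2 + (-7996/6475)^2*(e2 e3)^2 = 44943616/41925625*(-1) + 256/1369*(+1) + 63936016/41925625*(+1) = 16/25 (each basis 2-blade squares to minus the product of its generators' squares); cross terms between blades sharing an index anticommute and cancel. So B^2 = 16/25.
B^2 = 16/25 — since the square is positive, the closed form is hyperbolic: l = 4/5, alpha*l = -1, so exp(alpha B) = cosh(-1) + (sinh(-1)/(4/5))*B = cosh(1) + (-5*sinh(1)/4)*B.
Answer: cosh(1) + 1676*sinh(1)/1295*e1 e2 + 20*sinh(1)/37*e1 e3 + 1999*sinh(1)/1295*e2 e3


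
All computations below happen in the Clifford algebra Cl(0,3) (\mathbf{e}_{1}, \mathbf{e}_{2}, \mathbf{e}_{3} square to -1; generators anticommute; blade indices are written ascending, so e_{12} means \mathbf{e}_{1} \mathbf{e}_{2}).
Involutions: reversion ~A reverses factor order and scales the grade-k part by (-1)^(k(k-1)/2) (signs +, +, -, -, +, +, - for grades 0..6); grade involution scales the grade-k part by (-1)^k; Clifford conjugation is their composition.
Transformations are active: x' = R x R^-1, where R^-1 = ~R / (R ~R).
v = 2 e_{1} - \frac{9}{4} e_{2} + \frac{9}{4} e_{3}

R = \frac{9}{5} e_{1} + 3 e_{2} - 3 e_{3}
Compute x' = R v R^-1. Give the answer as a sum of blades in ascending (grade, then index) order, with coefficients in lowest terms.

~R = \frac{9}{5} e_{1} + 3 e_{2} - 3 e_{3}, and R ~R = -\frac{531}{25}, so R^-1 = ~R / (-\frac{531}{25}).
R v = \frac{99}{10} - \frac{201}{20} e_{12} + \frac{201}{20} e_{13}
Answer: -\frac{217}{59} e_{1} - \frac{129}{236} e_{2} + \frac{129}{236} e_{3}


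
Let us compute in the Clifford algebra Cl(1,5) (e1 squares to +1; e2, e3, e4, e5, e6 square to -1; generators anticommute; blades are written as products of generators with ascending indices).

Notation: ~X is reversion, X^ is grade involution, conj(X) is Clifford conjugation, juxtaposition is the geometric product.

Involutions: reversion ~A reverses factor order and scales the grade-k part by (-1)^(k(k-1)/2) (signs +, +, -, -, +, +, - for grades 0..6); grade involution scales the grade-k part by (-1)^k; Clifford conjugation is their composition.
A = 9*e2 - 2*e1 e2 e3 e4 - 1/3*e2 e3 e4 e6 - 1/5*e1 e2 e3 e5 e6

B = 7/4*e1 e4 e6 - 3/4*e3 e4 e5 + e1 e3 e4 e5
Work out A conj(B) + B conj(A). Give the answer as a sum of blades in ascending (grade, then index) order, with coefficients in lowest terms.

first term: -2*e2 e5 + 7/12*e1 e2 e3 - 3/2*e1 e2 e5 - 7/2*e2 e3 e6 + 1/5*e2 e4 e6 + 1/4*e2 e5 e6 - 159/10*e1 e2 e4 e6 - 1/3*e1 e2 e5 e6 - 32/5*e2 e3 e4 e5 - 9*e1 e2 e3 e4 e5
second term: 2*e2 e5 + 7/12*e1 e2 e3 - 3/2*e1 e2 e5 - 7/2*e2 e3 e6 + 1/5*e2 e4 e6 + 1/4*e2 e5 e6 - 159/10*e1 e2 e4 e6 - 1/3*e1 e2 e5 e6 - 32/5*e2 e3 e4 e5 + 9*e1 e2 e3 e4 e5
Answer: 7/6*e1 e2 e3 - 3*e1 e2 e5 - 7*e2 e3 e6 + 2/5*e2 e4 e6 + 1/2*e2 e5 e6 - 159/5*e1 e2 e4 e6 - 2/3*e1 e2 e5 e6 - 64/5*e2 e3 e4 e5


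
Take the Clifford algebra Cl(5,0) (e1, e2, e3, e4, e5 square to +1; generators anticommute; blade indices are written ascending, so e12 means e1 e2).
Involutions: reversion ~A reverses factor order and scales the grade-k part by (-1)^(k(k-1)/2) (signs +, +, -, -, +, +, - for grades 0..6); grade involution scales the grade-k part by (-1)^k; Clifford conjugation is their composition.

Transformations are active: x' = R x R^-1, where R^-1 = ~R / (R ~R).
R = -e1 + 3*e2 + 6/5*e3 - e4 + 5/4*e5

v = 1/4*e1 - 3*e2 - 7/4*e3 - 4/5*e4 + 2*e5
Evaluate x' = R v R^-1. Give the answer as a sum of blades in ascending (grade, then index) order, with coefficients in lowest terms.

~R = -e1 + 3*e2 + 6/5*e3 - e4 + 5/4*e5, and R ~R = 5601/400, so R^-1 = ~R / (5601/400).
R v = -161/20 + 9/4*e12 + 29/20*e13 + 21/20*e14 - 37/16*e15 - 33/20*e23 - 27/5*e24 + 39/4*e25 - 271/100*e34 + 367/80*e35 - e45
Answer: 20159/22404*e1 - 839/1867*e2 + 2765/7468*e3 + 54604/28005*e4 - 19252/5601*e5


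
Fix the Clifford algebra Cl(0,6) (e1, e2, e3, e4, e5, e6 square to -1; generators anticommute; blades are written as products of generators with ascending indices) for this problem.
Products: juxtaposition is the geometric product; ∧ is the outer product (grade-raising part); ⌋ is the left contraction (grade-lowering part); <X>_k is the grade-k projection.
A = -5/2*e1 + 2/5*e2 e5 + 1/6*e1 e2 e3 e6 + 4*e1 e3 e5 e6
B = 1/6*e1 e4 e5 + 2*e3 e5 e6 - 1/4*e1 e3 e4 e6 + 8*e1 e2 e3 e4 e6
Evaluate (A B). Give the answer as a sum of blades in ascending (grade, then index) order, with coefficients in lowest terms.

step 1: 8*e1 - 4/3*e4 - 1/24*e2 e4 - 7/12*e4 e5 + 1/15*e1 e2 e4 + 1/3*e1 e2 e5 + 4/5*e2 e3 e6 - 32*e2 e4 e5 + 1/24*e3 e4 e6 - 5*e1 e3 e5 e6 + 20*e2 e3 e4 e6 + 16/5*e1 e3 e4 e5 e6 + 1/36*e2 e3 e4 e5 e6 - 1/10*e1 e2 e3 e4 e5 e6
Answer: 8*e1 - 4/3*e4 - 1/24*e2 e4 - 7/12*e4 e5 + 1/15*e1 e2 e4 + 1/3*e1 e2 e5 + 4/5*e2 e3 e6 - 32*e2 e4 e5 + 1/24*e3 e4 e6 - 5*e1 e3 e5 e6 + 20*e2 e3 e4 e6 + 16/5*e1 e3 e4 e5 e6 + 1/36*e2 e3 e4 e5 e6 - 1/10*e1 e2 e3 e4 e5 e6


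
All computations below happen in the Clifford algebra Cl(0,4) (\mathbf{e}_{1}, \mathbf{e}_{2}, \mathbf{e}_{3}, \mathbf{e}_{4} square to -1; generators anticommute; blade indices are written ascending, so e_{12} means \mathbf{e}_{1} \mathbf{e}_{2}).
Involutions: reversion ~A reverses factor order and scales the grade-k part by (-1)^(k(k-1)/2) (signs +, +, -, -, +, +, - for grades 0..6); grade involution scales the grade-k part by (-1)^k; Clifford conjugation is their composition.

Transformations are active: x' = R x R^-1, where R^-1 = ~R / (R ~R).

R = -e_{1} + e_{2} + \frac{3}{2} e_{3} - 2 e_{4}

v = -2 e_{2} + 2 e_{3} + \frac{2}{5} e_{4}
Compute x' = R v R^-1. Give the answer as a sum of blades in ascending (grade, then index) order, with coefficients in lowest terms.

~R = -e_{1} + e_{2} + \frac{3}{2} e_{3} - 2 e_{4}, and R ~R = -\frac{33}{4}, so R^-1 = ~R / (-\frac{33}{4}).
R v = -\frac{1}{5} + 2 e_{12} - 2 e_{13} - \frac{2}{5} e_{14} + 5 e_{23} - \frac{18}{5} e_{24} + \frac{23}{5} e_{34}
Answer: -\frac{8}{165} e_{1} + \frac{338}{165} e_{2} - \frac{106}{55} e_{3} - \frac{82}{165} e_{4}


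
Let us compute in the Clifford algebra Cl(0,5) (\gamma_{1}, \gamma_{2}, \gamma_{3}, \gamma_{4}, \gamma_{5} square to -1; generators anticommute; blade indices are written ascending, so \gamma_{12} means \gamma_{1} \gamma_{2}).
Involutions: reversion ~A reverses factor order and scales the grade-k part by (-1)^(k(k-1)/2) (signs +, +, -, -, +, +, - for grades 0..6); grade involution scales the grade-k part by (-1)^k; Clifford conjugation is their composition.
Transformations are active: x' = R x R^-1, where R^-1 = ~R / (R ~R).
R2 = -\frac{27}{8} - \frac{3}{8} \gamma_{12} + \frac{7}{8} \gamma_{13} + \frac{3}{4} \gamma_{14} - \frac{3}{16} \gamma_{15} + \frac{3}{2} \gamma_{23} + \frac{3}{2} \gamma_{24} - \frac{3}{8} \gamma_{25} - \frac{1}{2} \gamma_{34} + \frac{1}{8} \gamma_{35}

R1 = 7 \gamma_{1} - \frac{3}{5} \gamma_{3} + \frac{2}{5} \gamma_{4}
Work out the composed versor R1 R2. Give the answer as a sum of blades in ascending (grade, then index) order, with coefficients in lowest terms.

Distribute over the terms of R1 (each basis-blade product reordered to ascending indices, repeated generators contracted through their squares):
(7 \gamma_{1}) R2 = -\frac{189}{8} \gamma_{1} + \frac{21}{8} \gamma_{2} - \frac{49}{8} \gamma_{3} - \frac{21}{4} \gamma_{4} + \frac{21}{16} \gamma_{5} + \frac{21}{2} \gamma_{123} + \frac{21}{2} \gamma_{124} - \frac{21}{8} \gamma_{125} - \frac{7}{2} \gamma_{134} + \frac{7}{8} \gamma_{135}
(-\frac{3}{5} \gamma_{3}) R2 = -\frac{21}{40} \gamma_{1} - \frac{9}{10} \gamma_{2} + \frac{81}{40} \gamma_{3} - \frac{3}{10} \gamma_{4} + \frac{3}{40} \gamma_{5} + \frac{9}{40} \gamma_{123} + \frac{9}{20} \gamma_{134} - \frac{9}{80} \gamma_{135} + \frac{9}{10} \gamma_{234} - \frac{9}{40} \gamma_{235}
(\frac{2}{5} \gamma_{4}) R2 = \frac{3}{10} \gamma_{1} + \frac{3}{5} \gamma_{2} - \frac{1}{5} \gamma_{3} - \frac{27}{20} \gamma_{4} - \frac{3}{20} \gamma_{124} + \frac{7}{20} \gamma_{134} + \frac{3}{40} \gamma_{145} + \frac{3}{5} \gamma_{234} + \frac{3}{20} \gamma_{245} - \frac{1}{20} \gamma_{345}
Summing the partial products and collecting blades:
Answer: -\frac{477}{20} \gamma_{1} + \frac{93}{40} \gamma_{2} - \frac{43}{10} \gamma_{3} - \frac{69}{10} \gamma_{4} + \frac{111}{80} \gamma_{5} + \frac{429}{40} \gamma_{123} + \frac{207}{20} \gamma_{124} - \frac{21}{8} \gamma_{125} - \frac{27}{10} \gamma_{134} + \frac{61}{80} \gamma_{135} + \frac{3}{40} \gamma_{145} + \frac{3}{2} \gamma_{234} - \frac{9}{40} \gamma_{235} + \frac{3}{20} \gamma_{245} - \frac{1}{20} \gamma_{345}


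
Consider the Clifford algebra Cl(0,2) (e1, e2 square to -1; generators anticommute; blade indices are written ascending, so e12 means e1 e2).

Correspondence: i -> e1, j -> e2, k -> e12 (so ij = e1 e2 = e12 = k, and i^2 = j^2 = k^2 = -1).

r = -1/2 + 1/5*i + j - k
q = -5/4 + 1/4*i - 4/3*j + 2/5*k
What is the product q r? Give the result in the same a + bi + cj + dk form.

In blades: q = -5/4 + 1/4*e1 - 4/3*e2 + 2/5*e12, r = -1/2 + 1/5*e1 + e2 - e12.
Distribute q over r term by term (generator squares from the signature, products reordered to ascending indices): (-5/4)*r = 5/8 - 1/4*e1 - 5/4*e2 + 5/4*e12; (1/4*e1)*r = -1/20 - 1/8*e1 + 1/4*e2 + 1/4*e12; (-4/3*e2)*r = 4/3 + 4/3*e1 + 2/3*e2 + 4/15*e12; (2/5*e12)*r = 2/5 - 2/5*e1 + 2/25*e2 - 1/5*e12.
Sum: 277/120 + 67/120*e1 - 19/75*e2 + 47/30*e12; translating back through the correspondence:
Answer: 277/120 + 67/120*i - 19/75*j + 47/30*k


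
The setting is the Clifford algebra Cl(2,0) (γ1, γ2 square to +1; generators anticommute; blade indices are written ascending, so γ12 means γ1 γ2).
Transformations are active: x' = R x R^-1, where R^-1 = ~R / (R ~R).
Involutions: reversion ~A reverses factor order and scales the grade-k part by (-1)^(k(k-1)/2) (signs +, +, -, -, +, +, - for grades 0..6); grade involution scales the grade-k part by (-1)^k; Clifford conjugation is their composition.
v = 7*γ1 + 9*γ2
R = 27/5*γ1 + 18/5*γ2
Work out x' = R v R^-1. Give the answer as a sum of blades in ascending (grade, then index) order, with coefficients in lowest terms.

~R = 27/5*γ1 + 18/5*γ2, and R ~R = 1053/25, so R^-1 = ~R / (1053/25).
R v = 351/5 + 117/5*γ12
Answer: 11*γ1 + 3*γ2


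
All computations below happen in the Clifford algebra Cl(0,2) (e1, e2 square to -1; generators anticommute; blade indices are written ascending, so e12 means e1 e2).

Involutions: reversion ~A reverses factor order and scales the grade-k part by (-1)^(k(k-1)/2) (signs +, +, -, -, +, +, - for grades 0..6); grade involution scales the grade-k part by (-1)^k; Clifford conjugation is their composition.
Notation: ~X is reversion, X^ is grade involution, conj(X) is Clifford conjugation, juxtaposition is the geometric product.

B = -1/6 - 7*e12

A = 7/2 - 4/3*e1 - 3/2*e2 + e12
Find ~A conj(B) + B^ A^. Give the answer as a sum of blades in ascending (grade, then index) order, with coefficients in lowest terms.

first term: 77/12 - 185/18*e1 + 115/12*e2 + 74/3*e12
second term: 77/12 + 185/18*e1 - 115/12*e2 - 74/3*e12
Answer: 77/6


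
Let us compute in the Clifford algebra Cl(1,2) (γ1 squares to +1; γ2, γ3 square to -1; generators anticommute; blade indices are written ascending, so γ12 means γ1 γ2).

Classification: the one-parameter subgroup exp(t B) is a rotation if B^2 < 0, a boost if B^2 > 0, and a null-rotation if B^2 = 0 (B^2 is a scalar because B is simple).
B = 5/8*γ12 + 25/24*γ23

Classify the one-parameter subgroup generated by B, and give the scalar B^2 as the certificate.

B^2 term by term: the squares give (5/8)^2*(γ12)^2 + (25/24)^2*(γ23)^2 = 25/64*(+1) + 625/576*(-1) = -25/36 (each basis 2-blade squares to minus the product of its generators' squares); cross terms between blades sharing an index anticommute and cancel. So B^2 = -25/36.
Answer: rotation, certificate B^2 = -25/36. Because -25/36 is invariant under every versor sandwich, the classification follows from its sign alone.


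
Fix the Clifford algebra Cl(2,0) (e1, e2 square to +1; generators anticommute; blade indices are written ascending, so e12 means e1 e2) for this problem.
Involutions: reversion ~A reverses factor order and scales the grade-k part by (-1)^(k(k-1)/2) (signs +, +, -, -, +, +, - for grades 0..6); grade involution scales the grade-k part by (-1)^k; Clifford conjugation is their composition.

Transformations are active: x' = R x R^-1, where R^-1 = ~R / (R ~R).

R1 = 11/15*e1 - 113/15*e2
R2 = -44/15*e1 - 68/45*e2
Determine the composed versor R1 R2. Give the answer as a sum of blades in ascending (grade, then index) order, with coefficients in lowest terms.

Distribute over the terms of R1 (each basis-blade product reordered to ascending indices, repeated generators contracted through their squares):
(11/15*e1) R2 = -484/225 - 748/675*e12
(-113/15*e2) R2 = 7684/675 - 4972/225*e12
Summing the partial products and collecting blades:
Answer: 6232/675 - 15664/675*e12


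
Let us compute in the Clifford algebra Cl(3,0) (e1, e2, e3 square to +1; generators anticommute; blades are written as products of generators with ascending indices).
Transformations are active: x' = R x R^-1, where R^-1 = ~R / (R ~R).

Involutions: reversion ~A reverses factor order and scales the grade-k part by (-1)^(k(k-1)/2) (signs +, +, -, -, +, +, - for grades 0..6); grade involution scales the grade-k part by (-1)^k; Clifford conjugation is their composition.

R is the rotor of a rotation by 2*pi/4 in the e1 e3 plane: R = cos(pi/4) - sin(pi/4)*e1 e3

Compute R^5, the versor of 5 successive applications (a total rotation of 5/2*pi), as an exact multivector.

Because a rotor carries half the rotation angle, composing 5 copies of this e1 e3-plane rotor multiplies the phase: 5*(pi/4) = 5*pi/4, hence R^5 = cos(5*pi/4) - sin(5*pi/4)*e1 e3.
cos(5*pi/4) = -sqrt(2)/2 and sin(5*pi/4) = -sqrt(2)/2, so R^5 = -sqrt(2)/2 + sqrt(2)/2*e1 e3. The net rotation is 1/2*pi (after discarding 1 full turn, each of which contributes a factor -1 to the rotor); the rotor keeps the half-angle phase exactly.
Answer: -sqrt(2)/2 + sqrt(2)/2*e1 e3


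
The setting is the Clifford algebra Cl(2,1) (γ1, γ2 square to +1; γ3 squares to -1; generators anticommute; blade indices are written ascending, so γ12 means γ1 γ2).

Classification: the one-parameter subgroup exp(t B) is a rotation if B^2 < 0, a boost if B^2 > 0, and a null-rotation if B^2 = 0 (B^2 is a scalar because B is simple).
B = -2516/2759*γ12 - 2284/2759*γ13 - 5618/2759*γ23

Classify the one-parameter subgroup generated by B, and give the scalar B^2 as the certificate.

B^2 term by term: the squares give (-2516/2759)^2*(γ12)^2 + (-2284/2759)^2*(γ13)^2 + (-5618/2759)^2*(γ23)^2 = 6330256/7612081*(-1) + 5216656/7612081*(+1) + 31561924/7612081*(+1) = 4 (each basis 2-blade squares to minus the product of its generators' squares); cross terms between blades sharing an index anticommute and cancel. So B^2 = 4.
Answer: boost, certificate B^2 = 4. Note: conjugating B changes its blade decomposition but never the scalar B^2 = 4, whose sign settles the classification.


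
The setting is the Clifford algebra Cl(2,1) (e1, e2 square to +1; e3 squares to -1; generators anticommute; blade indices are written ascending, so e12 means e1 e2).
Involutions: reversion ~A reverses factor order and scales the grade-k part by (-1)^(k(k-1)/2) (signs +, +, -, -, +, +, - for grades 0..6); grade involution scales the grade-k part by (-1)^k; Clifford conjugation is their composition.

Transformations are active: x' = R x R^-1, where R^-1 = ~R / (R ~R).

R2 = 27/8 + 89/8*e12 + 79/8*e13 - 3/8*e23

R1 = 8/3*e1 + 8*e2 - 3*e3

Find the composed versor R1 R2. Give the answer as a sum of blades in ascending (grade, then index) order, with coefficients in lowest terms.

Distribute over the terms of R1 (each basis-blade product reordered to ascending indices, repeated generators contracted through their squares):
(8/3*e1) R2 = 9*e1 + 89/3*e2 + 79/3*e3 - e123
(8*e2) R2 = -89*e1 + 27*e2 - 3*e3 - 79*e123
(-3*e3) R2 = -237/8*e1 + 9/8*e2 - 81/8*e3 - 267/8*e123
Summing the partial products and collecting blades:
Answer: -877/8*e1 + 1387/24*e2 + 317/24*e3 - 907/8*e123


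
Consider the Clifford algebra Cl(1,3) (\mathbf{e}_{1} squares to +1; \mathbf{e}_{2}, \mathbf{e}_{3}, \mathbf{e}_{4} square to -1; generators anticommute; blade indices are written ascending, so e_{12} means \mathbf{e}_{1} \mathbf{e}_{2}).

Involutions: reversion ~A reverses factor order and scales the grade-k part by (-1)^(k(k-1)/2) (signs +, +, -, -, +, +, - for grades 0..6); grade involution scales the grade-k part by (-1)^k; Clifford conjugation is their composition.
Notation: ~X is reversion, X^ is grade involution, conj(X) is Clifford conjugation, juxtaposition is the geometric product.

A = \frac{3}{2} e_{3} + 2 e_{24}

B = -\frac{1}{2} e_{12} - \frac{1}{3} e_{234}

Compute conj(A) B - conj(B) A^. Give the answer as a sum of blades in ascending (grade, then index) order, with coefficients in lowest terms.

first term: \frac{2}{3} e_{3} + e_{14} + \frac{1}{2} e_{24} + \frac{3}{4} e_{123}
second term: -\frac{2}{3} e_{3} - e_{14} + \frac{1}{2} e_{24} - \frac{3}{4} e_{123}
Answer: \frac{4}{3} e_{3} + 2 e_{14} + \frac{3}{2} e_{123}


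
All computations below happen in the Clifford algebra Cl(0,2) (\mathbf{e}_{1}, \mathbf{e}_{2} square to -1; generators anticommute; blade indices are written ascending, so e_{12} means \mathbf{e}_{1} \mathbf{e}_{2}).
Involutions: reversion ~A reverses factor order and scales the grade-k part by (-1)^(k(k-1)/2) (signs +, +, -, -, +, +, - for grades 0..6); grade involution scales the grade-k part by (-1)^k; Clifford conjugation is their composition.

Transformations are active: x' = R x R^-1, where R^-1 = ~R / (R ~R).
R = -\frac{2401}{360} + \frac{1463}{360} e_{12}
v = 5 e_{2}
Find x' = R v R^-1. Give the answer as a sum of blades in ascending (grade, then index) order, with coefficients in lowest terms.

~R = -\frac{2401}{360} - \frac{1463}{360} e_{12}, and R ~R = \frac{790517}{12960}, so R^-1 = ~R / (\frac{790517}{12960}).
R v = -\frac{1463}{72} e_{1} - \frac{2401}{72} e_{2}
Answer: \frac{71687}{16133} e_{1} + \frac{36984}{16133} e_{2}


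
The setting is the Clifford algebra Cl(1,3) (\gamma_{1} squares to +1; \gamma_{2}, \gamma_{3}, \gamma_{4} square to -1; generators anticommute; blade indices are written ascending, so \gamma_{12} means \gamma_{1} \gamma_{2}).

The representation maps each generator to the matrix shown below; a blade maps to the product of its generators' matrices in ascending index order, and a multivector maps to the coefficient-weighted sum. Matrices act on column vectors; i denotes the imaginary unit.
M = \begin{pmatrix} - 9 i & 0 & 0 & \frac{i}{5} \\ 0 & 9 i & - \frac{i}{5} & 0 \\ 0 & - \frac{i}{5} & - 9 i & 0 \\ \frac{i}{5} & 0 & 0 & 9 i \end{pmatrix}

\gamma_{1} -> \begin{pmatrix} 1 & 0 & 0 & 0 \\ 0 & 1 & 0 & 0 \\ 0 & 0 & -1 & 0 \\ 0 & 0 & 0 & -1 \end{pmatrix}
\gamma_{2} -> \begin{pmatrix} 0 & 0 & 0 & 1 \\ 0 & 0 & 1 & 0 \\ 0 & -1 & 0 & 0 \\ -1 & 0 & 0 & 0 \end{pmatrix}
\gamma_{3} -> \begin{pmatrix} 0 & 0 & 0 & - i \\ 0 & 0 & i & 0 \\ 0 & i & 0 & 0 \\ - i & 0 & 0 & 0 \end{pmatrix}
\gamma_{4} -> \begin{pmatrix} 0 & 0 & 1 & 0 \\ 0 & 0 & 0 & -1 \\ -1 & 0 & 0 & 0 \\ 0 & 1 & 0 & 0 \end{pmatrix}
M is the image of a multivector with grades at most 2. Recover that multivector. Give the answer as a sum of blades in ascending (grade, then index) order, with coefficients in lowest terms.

Method: the blade images are trace-orthogonal — tr(rho(e_A) rho(e_B)^-1) = 4 if A = B and 0 otherwise — and rho(e_A)^-1 = (e_A)^2 * rho(e_A) with (e_A)^2 = +1 or -1, so the coefficient of e_A in the preimage is (e_A)^2 * tr(M rho(e_A))/4.
Nonzero projections over blades of grade <= 2: \gamma_{3}: (\gamma_{3})^2 = -1, tr(M rho(\gamma_{3})) = \frac{4}{5}, coefficient -\frac{1}{5}; \gamma_{23}: (\gamma_{23})^2 = -1, tr(M rho(\gamma_{23})) = -36, coefficient 9. Every other blade of grade <= 2 projects to 0.
Answer: -\frac{1}{5} \gamma_{3} + 9 \gamma_{23}


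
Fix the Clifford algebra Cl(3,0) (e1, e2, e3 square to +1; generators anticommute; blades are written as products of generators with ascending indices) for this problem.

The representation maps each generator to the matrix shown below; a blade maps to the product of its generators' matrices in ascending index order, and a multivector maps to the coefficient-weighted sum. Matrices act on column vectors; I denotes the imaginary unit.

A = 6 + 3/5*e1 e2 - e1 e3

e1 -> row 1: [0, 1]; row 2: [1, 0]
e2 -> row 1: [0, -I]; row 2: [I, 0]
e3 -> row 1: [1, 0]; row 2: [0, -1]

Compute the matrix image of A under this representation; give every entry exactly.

Bivector images (products of the table entries): rho(e1 e2) = rho(e1)rho(e2) = row 1: [I, 0]; row 2: [0, -I]; rho(e1 e3) = rho(e1)rho(e3) = row 1: [0, -1]; row 2: [1, 0].
M = (6)*1 + (3/5)*rho(e1 e2) + (-1)*rho(e1 e3), summed entrywise (1 is the identity matrix):
Answer: row 1: [6 + 3*I/5, 1]; row 2: [-1, 6 - 3*I/5]


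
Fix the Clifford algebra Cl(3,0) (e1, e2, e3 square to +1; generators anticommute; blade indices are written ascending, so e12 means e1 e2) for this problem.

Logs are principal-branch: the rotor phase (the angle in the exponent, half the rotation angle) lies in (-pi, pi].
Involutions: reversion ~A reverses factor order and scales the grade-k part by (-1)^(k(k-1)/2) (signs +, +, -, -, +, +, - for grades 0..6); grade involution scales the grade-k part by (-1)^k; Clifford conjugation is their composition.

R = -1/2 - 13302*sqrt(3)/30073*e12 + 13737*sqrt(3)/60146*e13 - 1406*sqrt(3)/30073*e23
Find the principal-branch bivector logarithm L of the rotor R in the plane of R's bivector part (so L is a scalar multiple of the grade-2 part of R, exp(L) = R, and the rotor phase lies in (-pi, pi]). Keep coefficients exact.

The scalar part of R is -1/2, and that scalar determines the rotor phase on the principal branch; recovering the unit plane as bivector-part over sine of the phase gives L = phase * plane.
Concretely: cos(phase) = -1/2 gives phase = ±2*pi/3, and since phase/sin(phase) is even the sign is immaterial: L = (phase/sin(phase)) * <R>_2 = (4*sqrt(3)*pi/9) * <R>_2.
Answer: -17736*pi/30073*e12 + 9158*pi/30073*e13 - 5624*pi/90219*e23


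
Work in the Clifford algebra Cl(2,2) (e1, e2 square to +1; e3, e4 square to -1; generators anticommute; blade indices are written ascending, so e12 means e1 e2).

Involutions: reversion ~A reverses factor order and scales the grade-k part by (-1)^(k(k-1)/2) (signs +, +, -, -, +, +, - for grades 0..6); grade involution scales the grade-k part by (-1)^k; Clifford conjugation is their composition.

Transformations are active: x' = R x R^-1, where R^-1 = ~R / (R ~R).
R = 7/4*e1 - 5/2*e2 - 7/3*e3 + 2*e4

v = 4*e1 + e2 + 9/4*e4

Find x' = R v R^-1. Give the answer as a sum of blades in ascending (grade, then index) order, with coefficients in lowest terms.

~R = 7/4*e1 - 5/2*e2 - 7/3*e3 + 2*e4, and R ~R = -19/144, so R^-1 = ~R / (-19/144).
R v = 47/4*e12 + 28/3*e13 - 65/16*e14 + 7/3*e23 - 61/8*e24 - 21/4*e34
Answer: -4*e1 - e2 - 9/4*e4


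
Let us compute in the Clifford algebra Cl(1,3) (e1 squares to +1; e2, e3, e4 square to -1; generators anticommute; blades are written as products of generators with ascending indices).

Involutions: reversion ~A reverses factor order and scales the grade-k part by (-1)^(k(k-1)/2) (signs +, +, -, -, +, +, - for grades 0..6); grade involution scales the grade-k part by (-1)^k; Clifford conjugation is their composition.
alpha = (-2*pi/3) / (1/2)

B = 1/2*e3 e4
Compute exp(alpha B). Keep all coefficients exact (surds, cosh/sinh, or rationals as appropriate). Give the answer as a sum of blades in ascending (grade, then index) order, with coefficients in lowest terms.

B^2 = (1/2)^2*(e3 e4)^2 = 1/4*(-1) = -1/4 (a basis 2-blade squares to minus the product of its generators' squares).
B^2 = -1/4 — circular case — the even/odd split gives cos and sin: l = 1/2, alpha*l = -2*pi/3, so exp(alpha B) = cos(-2*pi/3) + (sin(-2*pi/3)/(1/2))*B = -1/2 + (-sqrt(3))*B.
Answer: -1/2 - sqrt(3)/2*e3 e4


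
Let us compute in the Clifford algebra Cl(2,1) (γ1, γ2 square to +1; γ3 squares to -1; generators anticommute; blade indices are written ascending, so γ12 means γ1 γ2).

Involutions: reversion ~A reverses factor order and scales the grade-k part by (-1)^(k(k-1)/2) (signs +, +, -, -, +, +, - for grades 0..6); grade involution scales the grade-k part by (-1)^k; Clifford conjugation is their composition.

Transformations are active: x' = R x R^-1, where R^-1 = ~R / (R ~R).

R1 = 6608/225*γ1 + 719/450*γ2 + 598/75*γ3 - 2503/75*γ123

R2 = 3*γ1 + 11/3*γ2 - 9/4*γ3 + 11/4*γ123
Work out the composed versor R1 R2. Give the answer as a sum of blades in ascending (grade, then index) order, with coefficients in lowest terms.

Distribute over the terms of R1 (each basis-blade product reordered to ascending indices, repeated generators contracted through their squares):
(6608/225*γ1) R2 = 6608/75 + 72688/675*γ12 - 1652/25*γ13 + 18172/225*γ23
(719/450*γ2) R2 = 7909/1350 - 719/150*γ12 - 7909/1800*γ13 - 719/200*γ23
(598/75*γ3) R2 = 897/50 - 3289/150*γ12 - 598/25*γ13 - 6578/225*γ23
(-2503/75*γ123) R2 = -27533/300 - 7509/100*γ12 + 27533/225*γ13 - 2503/25*γ23
Summing the partial products and collecting blades:
Answer: 54347/2700 + 3173/540*γ12 + 1119/40*γ13 - 18787/360*γ23


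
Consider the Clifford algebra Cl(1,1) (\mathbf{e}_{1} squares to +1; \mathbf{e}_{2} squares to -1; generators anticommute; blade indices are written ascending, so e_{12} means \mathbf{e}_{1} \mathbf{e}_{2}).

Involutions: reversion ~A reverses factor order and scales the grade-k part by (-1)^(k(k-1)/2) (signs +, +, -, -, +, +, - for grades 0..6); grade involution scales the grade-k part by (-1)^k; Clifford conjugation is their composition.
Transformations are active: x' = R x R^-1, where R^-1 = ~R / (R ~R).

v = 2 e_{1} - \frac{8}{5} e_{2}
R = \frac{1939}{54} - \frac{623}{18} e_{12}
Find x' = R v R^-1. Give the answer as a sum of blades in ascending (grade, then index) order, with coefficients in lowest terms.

~R = \frac{1939}{54} + \frac{623}{18} e_{12}, and R ~R = \frac{66640}{729}, so R^-1 = ~R / (\frac{66640}{729}).
R v = \frac{2219}{135} e_{1} + \frac{1589}{135} e_{2}
Answer: \frac{74209}{6800} e_{1} + \frac{73759}{6800} e_{2}


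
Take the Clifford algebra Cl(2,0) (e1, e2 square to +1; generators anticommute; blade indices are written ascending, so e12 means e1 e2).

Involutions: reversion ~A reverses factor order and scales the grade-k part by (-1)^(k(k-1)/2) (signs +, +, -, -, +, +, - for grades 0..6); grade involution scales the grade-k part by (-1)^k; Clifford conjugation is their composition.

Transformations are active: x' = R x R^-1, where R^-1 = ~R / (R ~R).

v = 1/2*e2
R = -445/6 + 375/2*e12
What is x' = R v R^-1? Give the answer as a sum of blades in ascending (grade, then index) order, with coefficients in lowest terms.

~R = -445/6 - 375/2*e12, and R ~R = 731825/18, so R^-1 = ~R / (731825/18).
R v = 375/4*e1 - 445/12*e2
Answer: -20025/58546*e1 - 10676/29273*e2


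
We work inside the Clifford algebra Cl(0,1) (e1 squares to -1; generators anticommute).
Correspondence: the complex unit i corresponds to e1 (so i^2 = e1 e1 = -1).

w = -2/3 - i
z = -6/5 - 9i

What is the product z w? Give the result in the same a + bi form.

In blades: z = -6/5 - 9*e1, w = -2/3 - e1.
Distribute z over w term by term (generator squares from the signature, products reordered to ascending indices): (-6/5)*w = 4/5 + 6/5*e1; (-9*e1)*w = -9 + 6*e1.
Sum: -41/5 + 36/5*e1; translating back through the correspondence:
Answer: -41/5 + 36/5*i


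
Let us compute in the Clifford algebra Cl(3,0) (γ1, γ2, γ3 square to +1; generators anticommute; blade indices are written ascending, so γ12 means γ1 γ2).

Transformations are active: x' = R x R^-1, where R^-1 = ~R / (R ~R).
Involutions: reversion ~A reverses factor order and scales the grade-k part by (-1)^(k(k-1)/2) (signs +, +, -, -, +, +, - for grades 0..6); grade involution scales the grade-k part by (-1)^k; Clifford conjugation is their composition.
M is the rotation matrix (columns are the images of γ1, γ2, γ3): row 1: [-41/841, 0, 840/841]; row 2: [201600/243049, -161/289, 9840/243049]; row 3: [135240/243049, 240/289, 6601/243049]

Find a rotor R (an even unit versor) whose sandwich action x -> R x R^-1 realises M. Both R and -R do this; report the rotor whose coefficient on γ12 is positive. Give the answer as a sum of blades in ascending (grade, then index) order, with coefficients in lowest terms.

Method: write R = a + b12*γ12 + b13*γ13 + b23*γ23 with a^2 + b12^2 + b13^2 + b23^2 = 1 (so R^-1 = ~R). Expanding the columns R e_j ~R gives tr M = 4a^2 - 1 and, from the antisymmetric part, M21 - M12 = -4a*b12, M13 - M31 = 4a*b13, M32 - M23 = -4a*b23.
Here tr M = -140649/243049, so a^2 = (1 + tr M)/4 = 25600/243049 and a = ±160/493. Taking a = 160/493: M21 - M12 = 201600/243049, M13 - M31 = 107520/243049, M32 - M23 = 192000/243049, giving b12 = -315/493, b13 = 168/493, b23 = -300/493, i.e. R = 160/493 - 315/493*γ12 + 168/493*γ13 - 300/493*γ23.
Its γ12 coefficient is negative, so report the other preimage -R.
Answer: -160/493 + 315/493*γ12 - 168/493*γ13 + 300/493*γ23. Recall the cover is two-to-one: with M of trace -140649/243049, both preimages act alike, and the stated γ12 sign chooses the sheet.


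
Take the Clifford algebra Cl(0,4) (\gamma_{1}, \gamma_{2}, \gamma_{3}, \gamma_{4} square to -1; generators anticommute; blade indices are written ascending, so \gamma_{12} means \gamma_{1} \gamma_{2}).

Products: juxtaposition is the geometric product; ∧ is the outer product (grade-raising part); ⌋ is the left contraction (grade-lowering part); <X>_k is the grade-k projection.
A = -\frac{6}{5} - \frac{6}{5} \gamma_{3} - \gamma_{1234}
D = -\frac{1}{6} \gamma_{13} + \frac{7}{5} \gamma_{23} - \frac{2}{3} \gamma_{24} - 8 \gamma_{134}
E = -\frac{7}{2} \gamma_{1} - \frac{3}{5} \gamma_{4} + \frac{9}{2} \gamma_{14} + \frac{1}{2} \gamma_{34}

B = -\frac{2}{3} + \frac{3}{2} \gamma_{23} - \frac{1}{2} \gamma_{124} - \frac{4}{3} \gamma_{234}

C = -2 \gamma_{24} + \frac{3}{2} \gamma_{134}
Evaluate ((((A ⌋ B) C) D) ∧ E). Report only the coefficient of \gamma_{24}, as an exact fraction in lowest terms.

step 1: \frac{4}{5} - \frac{9}{5} \gamma_{2} - \frac{9}{5} \gamma_{23} + \frac{8}{5} \gamma_{24} + \frac{3}{5} \gamma_{124} + \frac{8}{5} \gamma_{234}
step 2: \frac{16}{5} + \frac{6}{5} \gamma_{1} - \frac{16}{5} \gamma_{3} - \frac{18}{5} \gamma_{4} + \frac{12}{5} \gamma_{12} - \frac{9}{10} \gamma_{23} - \frac{8}{5} \gamma_{24} + \frac{18}{5} \gamma_{34} + \frac{12}{5} \gamma_{123} + \frac{27}{10} \gamma_{124} + \frac{6}{5} \gamma_{134} + \frac{27}{10} \gamma_{1234}
step 3: -\frac{1411}{150} + \frac{2083}{75} \gamma_{1} + \frac{478}{25} \gamma_{2} + \frac{1}{5} \gamma_{3} + \frac{1}{5} \gamma_{4} - \frac{3}{20} \gamma_{12} - \frac{2587}{75} \gamma_{13} + \frac{1141}{50} \gamma_{14} + \frac{702}{25} \gamma_{23} - \frac{5023}{300} \gamma_{24} + \frac{311}{25} \gamma_{34} + \frac{382}{25} \gamma_{123} - \frac{158}{25} \gamma_{124} - \frac{1519}{50} \gamma_{134} - \frac{8047}{300} \gamma_{234} - \frac{4}{15} \gamma_{1234}
step 4: \frac{9877}{300} \gamma_{1} + \frac{1411}{250} \gamma_{4} + \frac{1673}{25} \gamma_{12} + \frac{7}{10} \gamma_{13} - \frac{29147}{500} \gamma_{14} - \frac{1434}{125} \gamma_{24} - \frac{1447}{300} \gamma_{34} - \frac{2457}{25} \gamma_{123} - \frac{16409}{600} \gamma_{124} - \frac{7393}{750} \gamma_{134} - \frac{911}{125} \gamma_{234} + \frac{34853}{1500} \gamma_{1234}
Answer: -\frac{1434}{125}


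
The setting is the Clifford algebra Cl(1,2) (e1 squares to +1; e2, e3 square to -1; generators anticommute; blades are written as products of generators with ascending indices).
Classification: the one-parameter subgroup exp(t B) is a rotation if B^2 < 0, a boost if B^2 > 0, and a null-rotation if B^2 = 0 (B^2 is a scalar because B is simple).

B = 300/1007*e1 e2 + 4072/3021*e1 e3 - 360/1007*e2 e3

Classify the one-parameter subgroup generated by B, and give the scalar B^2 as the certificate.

B^2 term by term: the squares give (300/1007)^2*(e1 e2)^2 + (4072/3021)^2*(e1 e3)^2 + (-360/1007)^2*(e2 e3)^2 = 90000/1014049*(+1) + 16581184/9126441*(+1) + 129600/1014049*(-1) = 16/9 (each basis 2-blade squares to minus the product of its generators' squares); cross terms between blades sharing an index anticommute and cancel. So B^2 = 16/9.
Answer: boost, certificate B^2 = 16/9. Key observation: B^2 = 16/9 is a conjugation invariant, so its sign decides the class regardless of the surface form of B.


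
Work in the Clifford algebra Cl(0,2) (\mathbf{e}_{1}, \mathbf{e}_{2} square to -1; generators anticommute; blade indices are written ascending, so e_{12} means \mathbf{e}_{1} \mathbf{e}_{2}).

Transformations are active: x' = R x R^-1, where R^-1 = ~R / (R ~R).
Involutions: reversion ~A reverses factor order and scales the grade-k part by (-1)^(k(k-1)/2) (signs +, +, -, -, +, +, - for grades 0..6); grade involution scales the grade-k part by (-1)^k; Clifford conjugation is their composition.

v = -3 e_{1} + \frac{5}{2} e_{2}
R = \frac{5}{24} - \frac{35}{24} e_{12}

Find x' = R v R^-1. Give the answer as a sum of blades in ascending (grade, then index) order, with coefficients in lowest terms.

~R = \frac{5}{24} + \frac{35}{24} e_{12}, and R ~R = \frac{625}{288}, so R^-1 = ~R / (\frac{625}{288}).
R v = \frac{145}{48} e_{1} + \frac{235}{48} e_{2}
Answer: \frac{179}{50} e_{1} - \frac{39}{25} e_{2}


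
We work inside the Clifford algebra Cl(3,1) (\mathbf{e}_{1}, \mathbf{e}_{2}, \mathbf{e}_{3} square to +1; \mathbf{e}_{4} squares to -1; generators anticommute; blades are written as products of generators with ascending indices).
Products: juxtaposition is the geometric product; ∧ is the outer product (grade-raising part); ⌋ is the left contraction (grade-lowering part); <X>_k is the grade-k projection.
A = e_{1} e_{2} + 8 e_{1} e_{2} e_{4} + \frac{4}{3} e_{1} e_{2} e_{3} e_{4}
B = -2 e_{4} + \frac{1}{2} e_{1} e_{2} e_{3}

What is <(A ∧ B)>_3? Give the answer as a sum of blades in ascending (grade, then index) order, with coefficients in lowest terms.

step 1: -2 e_{1} e_{2} e_{4}
step 2: -2 e_{1} e_{2} e_{4}
Answer: -2 e_{1} e_{2} e_{4}


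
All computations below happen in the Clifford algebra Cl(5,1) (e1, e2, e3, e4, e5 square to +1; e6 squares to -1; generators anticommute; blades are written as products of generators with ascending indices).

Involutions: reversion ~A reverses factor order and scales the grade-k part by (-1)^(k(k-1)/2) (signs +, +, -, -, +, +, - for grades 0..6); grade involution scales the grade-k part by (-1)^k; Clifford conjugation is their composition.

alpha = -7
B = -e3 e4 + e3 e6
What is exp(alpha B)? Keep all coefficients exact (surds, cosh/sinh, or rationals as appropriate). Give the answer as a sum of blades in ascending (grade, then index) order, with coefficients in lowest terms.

B^2 term by term: the squares give (-1)^2*(e3 e4)^2 + (1)^2*(e3 e6)^2 = 1*(-1) + 1*(+1) = 0 (each basis 2-blade squares to minus the product of its generators' squares); cross terms between blades sharing an index anticommute and cancel. So B^2 = 0.
B^2 = 0, so the series closes: exp(alpha B) = 1 + alpha B (parabolic case).
Answer: 1 + 7*e3 e4 - 7*e3 e6


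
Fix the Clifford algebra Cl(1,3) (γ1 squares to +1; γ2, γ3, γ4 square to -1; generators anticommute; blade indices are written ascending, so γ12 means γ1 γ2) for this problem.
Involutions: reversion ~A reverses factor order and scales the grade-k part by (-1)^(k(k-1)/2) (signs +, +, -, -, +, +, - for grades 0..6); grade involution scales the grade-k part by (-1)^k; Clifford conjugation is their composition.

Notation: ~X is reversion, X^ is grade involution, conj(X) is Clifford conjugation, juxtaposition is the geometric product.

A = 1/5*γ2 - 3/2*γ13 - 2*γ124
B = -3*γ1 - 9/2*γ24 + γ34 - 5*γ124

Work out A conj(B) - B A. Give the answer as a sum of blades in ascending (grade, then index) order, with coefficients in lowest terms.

first term: -10 + 9*γ1 + 9/2*γ3 - 9/10*γ4 - 3/5*γ12 - 5/2*γ14 - 6*γ24 + 2*γ123 + 73/10*γ234 + 27/4*γ1234
second term: -10 - 9*γ1 + 9/2*γ3 - 9/10*γ4 - 3/5*γ12 - 5/2*γ14 + 6*γ24 + 2*γ123 - 73/10*γ234 - 27/4*γ1234
Answer: 18*γ1 - 12*γ24 + 73/5*γ234 + 27/2*γ1234


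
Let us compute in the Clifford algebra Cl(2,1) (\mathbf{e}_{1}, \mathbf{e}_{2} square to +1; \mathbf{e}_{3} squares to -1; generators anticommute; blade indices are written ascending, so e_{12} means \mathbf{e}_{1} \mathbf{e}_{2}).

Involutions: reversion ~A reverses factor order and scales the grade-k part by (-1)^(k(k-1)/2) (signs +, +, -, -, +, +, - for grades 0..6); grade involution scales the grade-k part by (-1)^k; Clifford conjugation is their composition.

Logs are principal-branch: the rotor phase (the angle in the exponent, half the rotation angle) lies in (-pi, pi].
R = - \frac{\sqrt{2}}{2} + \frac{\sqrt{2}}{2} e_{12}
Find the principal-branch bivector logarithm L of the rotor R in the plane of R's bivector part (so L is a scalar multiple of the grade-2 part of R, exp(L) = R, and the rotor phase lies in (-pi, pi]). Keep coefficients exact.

The scalar part of R is - \frac{\sqrt{2}}{2}, which fixes the principal-branch rotor phase; the unit plane is then the bivector part divided by the sine of that phase, and L is that plane scaled by the phase.
Concretely: cos(phase) = - \frac{\sqrt{2}}{2} gives phase = ±\frac{3 \pi}{4}, and since phase/sin(phase) is even the sign is immaterial: L = (phase/sin(phase)) * <R>_2 = (\frac{3 \sqrt{2} \pi}{4}) * <R>_2.
Answer: \frac{3 \pi}{4} e_{12}


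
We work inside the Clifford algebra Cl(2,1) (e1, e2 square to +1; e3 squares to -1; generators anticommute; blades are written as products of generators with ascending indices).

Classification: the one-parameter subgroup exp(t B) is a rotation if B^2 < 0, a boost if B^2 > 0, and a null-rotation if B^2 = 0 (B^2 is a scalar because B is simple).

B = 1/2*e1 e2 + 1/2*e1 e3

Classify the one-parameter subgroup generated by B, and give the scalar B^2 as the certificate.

B^2 term by term: the squares give (1/2)^2*(e1 e2)^2 + (1/2)^2*(e1 e3)^2 = 1/4*(-1) + 1/4*(+1) = 0 (each basis 2-blade squares to minus the product of its generators' squares); cross terms between blades sharing an index anticommute and cancel. So B^2 = 0.
Answer: null-rotation, certificate B^2 = 0. The invariant at work: B^2 = 0 is unchanged by conjugation, hence its sign classifies the subgroup whatever basis B is written in.


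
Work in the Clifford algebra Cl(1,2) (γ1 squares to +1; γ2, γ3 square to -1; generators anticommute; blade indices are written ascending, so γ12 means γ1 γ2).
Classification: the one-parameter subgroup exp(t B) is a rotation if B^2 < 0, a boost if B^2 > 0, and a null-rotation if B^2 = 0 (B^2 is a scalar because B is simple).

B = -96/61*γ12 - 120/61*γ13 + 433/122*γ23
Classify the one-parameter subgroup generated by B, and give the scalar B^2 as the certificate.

B^2 term by term: the squares give (-96/61)^2*(γ12)^2 + (-120/61)^2*(γ13)^2 + (433/122)^2*(γ23)^2 = 9216/3721*(+1) + 14400/3721*(+1) + 187489/14884*(-1) = -25/4 (each basis 2-blade squares to minus the product of its generators' squares); cross terms between blades sharing an index anticommute and cancel. So B^2 = -25/4.
Answer: rotation, certificate B^2 = -25/4. The class reads off the invariant scalar -25/4 directly.


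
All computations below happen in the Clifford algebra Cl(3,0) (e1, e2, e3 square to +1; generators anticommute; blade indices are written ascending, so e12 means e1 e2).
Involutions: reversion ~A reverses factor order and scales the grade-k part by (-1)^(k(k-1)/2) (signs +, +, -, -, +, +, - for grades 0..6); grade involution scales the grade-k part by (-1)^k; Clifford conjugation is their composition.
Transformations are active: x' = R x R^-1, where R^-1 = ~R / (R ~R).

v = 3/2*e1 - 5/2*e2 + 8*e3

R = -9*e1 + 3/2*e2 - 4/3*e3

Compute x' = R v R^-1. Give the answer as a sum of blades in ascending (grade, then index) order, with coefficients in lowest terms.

~R = -9*e1 + 3/2*e2 - 4/3*e3, and R ~R = 3061/36, so R^-1 = ~R / (3061/36).
R v = -335/12 + 81/4*e12 - 70*e13 + 26/3*e23
Answer: 26997/6122*e1 + 9275/6122*e2 - 21808/3061*e3
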